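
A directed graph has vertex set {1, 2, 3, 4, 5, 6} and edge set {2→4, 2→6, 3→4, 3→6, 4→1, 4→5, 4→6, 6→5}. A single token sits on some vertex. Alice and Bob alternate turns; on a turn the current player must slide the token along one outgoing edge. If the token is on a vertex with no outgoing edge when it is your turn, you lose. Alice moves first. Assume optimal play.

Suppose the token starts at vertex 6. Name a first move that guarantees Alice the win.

Label each position W (a win for the player to move) or L (a loss). A position with no legal move is L; any other position is W exactly when some move reaches an L, and L when every move reaches a W.
Every edge goes from a vertex to one that appears earlier in the order 5, 1, 6, 4, 2, 3, so processing vertices in that order labels each vertex after all of its successors.
5: no outgoing edge → L
1: no outgoing edge → L
6: reaches L-position 5 → W
4: reaches L-position 1 → W
2: only reaches 4(W), 6(W), all W → L
3: only reaches 4(W), 6(W), all W → L
From 6, the L positions reachable in one move are: 5.

Move to 5.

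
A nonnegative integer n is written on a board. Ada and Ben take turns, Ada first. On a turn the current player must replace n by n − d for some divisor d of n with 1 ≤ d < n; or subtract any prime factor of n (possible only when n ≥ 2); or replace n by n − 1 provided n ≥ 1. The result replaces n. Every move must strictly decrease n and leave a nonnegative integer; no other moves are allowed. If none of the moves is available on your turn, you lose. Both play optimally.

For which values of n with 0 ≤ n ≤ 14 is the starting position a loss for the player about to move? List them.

Classify positions by backward induction: terminal positions (no move available) are L. From any other position, the mover wins iff some move reaches an L.
n=0: no move → L
n=1: →0(L), so W
n=2: →0(L), so W
n=3: →0(L), so W
n=4: →2(W), 3(W) — all W, so L
n=5: →0(L), so W
n=6: →4(L), so W
n=7: →0(L), so W
n=8: →4(L), so W
n=9: →6(W), 8(W) — all W, so L
n=10: →9(L), so W
n=11: →0(L), so W
n=12: →9(L), so W
n=13: →0(L), so W
n=14: →7(W), 12(W), 13(W) — all W, so L
The losing starting values of n are exactly the entries labelled L in this table (4 of them).

0, 4, 9, 14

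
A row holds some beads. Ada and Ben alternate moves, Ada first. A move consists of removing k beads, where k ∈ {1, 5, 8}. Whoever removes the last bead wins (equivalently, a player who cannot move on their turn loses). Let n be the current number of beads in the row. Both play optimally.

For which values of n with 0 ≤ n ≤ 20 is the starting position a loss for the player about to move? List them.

0, 2, 4, 6, 13, 15, 17, 19

Positions with no move are L. A position that does have a move is losing for the player to move precisely when every available move leads to a winning position for the opponent. Fill in the labels:
n=0: no move → L
n=1: can move to 0, which is L ⇒ W
n=2: the only move is to 1(W), a W ⇒ L
n=3: can move to 2, which is L ⇒ W
n=4: the only move is to 3(W), a W ⇒ L
n=5: can move to 4, which is L ⇒ W
n=6: moves to 5(W), 1(W); every one is W ⇒ L
n=7: can move to 6, which is L ⇒ W
n=8: can move to 0, which is L ⇒ W
n=9: can move to 4, which is L ⇒ W
n=10: can move to 2, which is L ⇒ W
n=11: can move to 6, which is L ⇒ W
n=12: can move to 4, which is L ⇒ W
n=13: moves to 12(W), 8(W), 5(W); every one is W ⇒ L
n=14: can move to 13, which is L ⇒ W
n=15: moves to 14(W), 10(W), 7(W); every one is W ⇒ L
n=16: can move to 15, which is L ⇒ W
n=17: moves to 16(W), 12(W), 9(W); every one is W ⇒ L
n=18: can move to 17, which is L ⇒ W
n=19: moves to 18(W), 14(W), 11(W); every one is W ⇒ L
n=20: can move to 19, which is L ⇒ W
The losing starting values of n are exactly the entries labelled L in this table (8 of them).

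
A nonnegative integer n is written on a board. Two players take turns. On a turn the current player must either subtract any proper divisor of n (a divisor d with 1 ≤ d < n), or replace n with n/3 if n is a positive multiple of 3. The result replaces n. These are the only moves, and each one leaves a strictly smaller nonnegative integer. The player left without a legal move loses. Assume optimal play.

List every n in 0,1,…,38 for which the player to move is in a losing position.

Compute win/loss labels from the base case upward. A position with no move is L. Any other position is W if it can reach an L in one move, else L.
n=0: no move → L
n=1: no move → L
n=2: →1(L), so W
n=3: →1(L), so W
n=4: →2(W), 3(W) — all W, so L
n=5: →4(L), so W
n=6: →4(L), so W
n=7: →6(W) only, which is W, so L
n=8: →4(L), so W
n=9: →3(W), 6(W), 8(W) — all W, so L
n=10: →9(L), so W
n=11: →10(W) only, which is W, so L
n=12: →4(L), so W
n=13: →12(W) only, which is W, so L
n=14: →7(L), so W
n=15: →5(W), 10(W), 12(W), 14(W) — all W, so L
n=16: →15(L), so W
n=17: →16(W) only, which is W, so L
n=18: →9(L), so W
n=19: →18(W) only, which is W, so L
n=20: →15(L), so W
n=21: →7(L), so W
n=22: →11(L), so W
n=23: →22(W) only, which is W, so L
n=24: →23(L), so W
n=25: →20(W), 24(W) — all W, so L
n=26: →13(L), so W
n=27: →9(L), so W
n=28: →14(W), 21(W), 24(W), 26(W), 27(W) — all W, so L
n=29: →28(L), so W
n=30: →15(L), so W
n=31: →30(W) only, which is W, so L
n=32: →28(L), so W
n=33: →11(L), so W
n=34: →17(L), so W
n=35: →28(L), so W
n=36: →12(W), 18(W), 24(W), 27(W), 30(W), 32(W), 33(W), 34(W), 35(W) — all W, so L
n=37: →36(L), so W
n=38: →19(L), so W
The losing starting values of n are exactly the entries labelled L in this table (15 of them).

0, 1, 4, 7, 9, 11, 13, 15, 17, 19, 23, 25, 28, 31, 36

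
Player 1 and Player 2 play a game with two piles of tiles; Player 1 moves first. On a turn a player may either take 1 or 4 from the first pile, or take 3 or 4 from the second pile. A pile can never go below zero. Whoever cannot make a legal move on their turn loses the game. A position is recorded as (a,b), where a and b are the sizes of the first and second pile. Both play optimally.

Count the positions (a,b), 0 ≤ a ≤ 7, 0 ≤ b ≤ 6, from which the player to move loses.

22

Use the standard recursion: the mover loses at a terminal position; elsewhere, the mover wins exactly when some move hands the opponent an L position.
Every move lowers a or b (never raises either), so fill the grid row by row in increasing a, and left to right within a row: each cell's successors are then already labelled.
      b=0  b=1  b=2  b=3  b=4  b=5  b=6
a=0:    L    L    L    W    W    W    W
a=1:    W    W    W    L    L    L    W
a=2:    L    L    L    W    W    W    W
a=3:    W    W    W    L    L    L    W
a=4:    W    W    W    W    W    W    L
a=5:    L    L    L    W    W    W    W
a=6:    W    W    W    L    L    L    W
a=7:    L    L    L    W    W    W    W
Cells with no legal move (terminal, hence L): (0,0), (0,1), (0,2).
The remaining L cells, each justified by listing all of its moves:
(1,3): →(0,3)(W), (1,0)(W) — all W, so L
(1,4): →(0,4)(W), (1,1)(W), (1,0)(W) — all W, so L
(1,5): →(0,5)(W), (1,2)(W), (1,1)(W) — all W, so L
(2,0): →(1,0)(W) only, which is W, so L
(2,1): →(1,1)(W) only, which is W, so L
(2,2): →(1,2)(W) only, which is W, so L
(3,3): →(2,3)(W), (3,0)(W) — all W, so L
(3,4): →(2,4)(W), (3,1)(W), (3,0)(W) — all W, so L
(3,5): →(2,5)(W), (3,2)(W), (3,1)(W) — all W, so L
(4,6): →(3,6)(W), (0,6)(W), (4,3)(W), (4,2)(W) — all W, so L
(5,0): →(4,0)(W), (1,0)(W) — all W, so L
(5,1): →(4,1)(W), (1,1)(W) — all W, so L
(5,2): →(4,2)(W), (1,2)(W) — all W, so L
(6,3): →(5,3)(W), (2,3)(W), (6,0)(W) — all W, so L
(6,4): →(5,4)(W), (2,4)(W), (6,1)(W), (6,0)(W) — all W, so L
(6,5): →(5,5)(W), (2,5)(W), (6,2)(W), (6,1)(W) — all W, so L
(7,0): →(6,0)(W), (3,0)(W) — all W, so L
(7,1): →(6,1)(W), (3,1)(W) — all W, so L
(7,2): →(6,2)(W), (3,2)(W) — all W, so L
Every other cell has at least one move into one of the L cells above, so it is W.
L cells per row: a=0: 3, a=1: 3, a=2: 3, a=3: 3, a=4: 1, a=5: 3, a=6: 3, a=7: 3; total 22.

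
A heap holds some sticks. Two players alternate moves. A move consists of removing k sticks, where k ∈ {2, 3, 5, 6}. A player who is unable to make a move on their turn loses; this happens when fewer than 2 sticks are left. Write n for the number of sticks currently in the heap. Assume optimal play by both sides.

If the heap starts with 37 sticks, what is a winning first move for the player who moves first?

Remove 5, leaving 32.

Use the standard recursion: the mover loses at a terminal position; elsewhere, the mover wins exactly when some move hands the opponent an L position.
n=0: no move → L
n=1: no move → L
n=2: can move to 0, which is L ⇒ W
n=3: can move to 1, which is L ⇒ W
n=4: can move to 1, which is L ⇒ W
n=5: can move to 0, which is L ⇒ W
n=6: can move to 1, which is L ⇒ W
n=7: can move to 1, which is L ⇒ W
n=8: moves to 6(W), 5(W), 3(W), 2(W); every one is W ⇒ L
n=9: moves to 7(W), 6(W), 4(W), 3(W); every one is W ⇒ L
n=10: can move to 8, which is L ⇒ W
n=11: can move to 9, which is L ⇒ W
n=12: can move to 9, which is L ⇒ W
n=13: can move to 8, which is L ⇒ W
n=14: can move to 9, which is L ⇒ W
n=15: can move to 9, which is L ⇒ W
n=16: moves to 14(W), 13(W), 11(W), 10(W); every one is W ⇒ L
n=17: moves to 15(W), 14(W), 12(W), 11(W); every one is W ⇒ L
n=18: can move to 16, which is L ⇒ W
n=19: can move to 17, which is L ⇒ W
n=20: can move to 17, which is L ⇒ W
n=21: can move to 16, which is L ⇒ W
n=22: can move to 17, which is L ⇒ W
n=23: can move to 17, which is L ⇒ W
n=24: moves to 22(W), 21(W), 19(W), 18(W); every one is W ⇒ L
n=25: moves to 23(W), 22(W), 20(W), 19(W); every one is W ⇒ L
n=26: can move to 24, which is L ⇒ W
n=27: can move to 25, which is L ⇒ W
n=28: can move to 25, which is L ⇒ W
n=29: can move to 24, which is L ⇒ W
n=30: can move to 25, which is L ⇒ W
n=31: can move to 25, which is L ⇒ W
n=32: moves to 30(W), 29(W), 27(W), 26(W); every one is W ⇒ L
n=33: moves to 31(W), 30(W), 28(W), 27(W); every one is W ⇒ L
n=34: can move to 32, which is L ⇒ W
n=35: can move to 33, which is L ⇒ W
n=36: can move to 33, which is L ⇒ W
n=37: can move to 32, which is L ⇒ W
From 37, the L positions reachable in one move are: 32.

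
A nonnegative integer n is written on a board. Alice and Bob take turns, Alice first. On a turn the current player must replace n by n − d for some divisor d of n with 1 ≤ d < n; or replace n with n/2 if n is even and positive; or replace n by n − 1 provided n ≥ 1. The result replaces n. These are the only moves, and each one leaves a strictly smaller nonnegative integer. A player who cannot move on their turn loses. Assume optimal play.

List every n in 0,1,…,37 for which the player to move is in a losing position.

0, 2, 5, 7, 9, 11, 13, 15, 17, 19, 21, 23, 25, 27, 29, 31, 33, 35, 37

Use the standard recursion: the mover loses at a terminal position; elsewhere, the mover wins exactly when some move hands the opponent an L position.
n=0: no move → L
n=1: can move to 0, which is L ⇒ W
n=2: the only move is to 1(W), a W ⇒ L
n=3: can move to 2, which is L ⇒ W
n=4: can move to 2, which is L ⇒ W
n=5: the only move is to 4(W), a W ⇒ L
n=6: can move to 5, which is L ⇒ W
n=7: the only move is to 6(W), a W ⇒ L
n=8: can move to 7, which is L ⇒ W
n=9: moves to 6(W), 8(W); every one is W ⇒ L
n=10: can move to 5, which is L ⇒ W
n=11: the only move is to 10(W), a W ⇒ L
n=12: can move to 9, which is L ⇒ W
n=13: the only move is to 12(W), a W ⇒ L
n=14: can move to 7, which is L ⇒ W
n=15: moves to 10(W), 12(W), 14(W); every one is W ⇒ L
n=16: can move to 15, which is L ⇒ W
n=17: the only move is to 16(W), a W ⇒ L
n=18: can move to 9, which is L ⇒ W
n=19: the only move is to 18(W), a W ⇒ L
n=20: can move to 15, which is L ⇒ W
n=21: moves to 14(W), 18(W), 20(W); every one is W ⇒ L
n=22: can move to 11, which is L ⇒ W
n=23: the only move is to 22(W), a W ⇒ L
n=24: can move to 21, which is L ⇒ W
n=25: moves to 20(W), 24(W); every one is W ⇒ L
n=26: can move to 13, which is L ⇒ W
n=27: moves to 18(W), 24(W), 26(W); every one is W ⇒ L
n=28: can move to 21, which is L ⇒ W
n=29: the only move is to 28(W), a W ⇒ L
n=30: can move to 15, which is L ⇒ W
n=31: the only move is to 30(W), a W ⇒ L
n=32: can move to 31, which is L ⇒ W
n=33: moves to 22(W), 30(W), 32(W); every one is W ⇒ L
n=34: can move to 17, which is L ⇒ W
n=35: moves to 28(W), 30(W), 34(W); every one is W ⇒ L
n=36: can move to 27, which is L ⇒ W
n=37: the only move is to 36(W), a W ⇒ L
The losing starting values of n are exactly the entries labelled L in this table (19 of them).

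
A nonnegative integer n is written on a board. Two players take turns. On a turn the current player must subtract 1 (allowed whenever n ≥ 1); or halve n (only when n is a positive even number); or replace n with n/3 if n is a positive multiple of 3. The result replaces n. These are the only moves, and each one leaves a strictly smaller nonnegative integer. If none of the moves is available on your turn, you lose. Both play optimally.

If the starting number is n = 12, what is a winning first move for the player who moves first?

Move to 11.

Compute win/loss labels from the base case upward. A position with no move is L. Any other position is W if it can reach an L in one move, else L.
n=0: no move → L
n=1: W (go to 0, an L position)
n=2: L (sole option 1(W) is W)
n=3: W (go to 2, an L position)
n=4: W (go to 2, an L position)
n=5: L (sole option 4(W) is W)
n=6: W (go to 2, an L position)
n=7: L (sole option 6(W) is W)
n=8: W (go to 7, an L position)
n=9: L (options 3(W), 8(W) are all W)
n=10: W (go to 5, an L position)
n=11: L (sole option 10(W) is W)
n=12: W (go to 11, an L position)
From 12, the L positions reachable in one move are: 11.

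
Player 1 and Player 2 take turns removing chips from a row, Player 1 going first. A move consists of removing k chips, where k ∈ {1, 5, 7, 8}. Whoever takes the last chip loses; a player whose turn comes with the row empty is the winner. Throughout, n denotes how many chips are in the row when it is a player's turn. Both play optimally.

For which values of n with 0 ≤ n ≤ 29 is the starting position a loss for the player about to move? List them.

Work bottom-up. With no move the player to move wins. Otherwise the position is W if at least one move leads to an L position for the opponent, and L if every move leads to a W.
n=0: no move; the opponent has just taken the last chip and therefore loses → W
n=1: only reaches 0(W), which is W → L
n=2: reaches L-position 1 → W
n=3: only reaches 2(W), which is W → L
n=4: reaches L-position 3 → W
n=5: only reaches 4(W), 0(W), all W → L
n=6: reaches L-position 5 → W
n=7: only reaches 6(W), 2(W), 0(W), all W → L
n=8: reaches L-position 7 → W
n=9: reaches L-position 1 → W
n=10: reaches L-position 5 → W
n=11: reaches L-position 3 → W
n=12: reaches L-position 7 → W
n=13: reaches L-position 5 → W
n=14: reaches L-position 7 → W
n=15: reaches L-position 7 → W
n=16: only reaches 15(W), 11(W), 9(W), 8(W), all W → L
n=17: reaches L-position 16 → W
n=18: only reaches 17(W), 13(W), 11(W), 10(W), all W → L
n=19: reaches L-position 18 → W
n=20: only reaches 19(W), 15(W), 13(W), 12(W), all W → L
n=21: reaches L-position 20 → W
n=22: only reaches 21(W), 17(W), 15(W), 14(W), all W → L
n=23: reaches L-position 22 → W
n=24: reaches L-position 16 → W
n=25: reaches L-position 20 → W
n=26: reaches L-position 18 → W
n=27: reaches L-position 22 → W
n=28: reaches L-position 20 → W
n=29: reaches L-position 22 → W
The losing starting values of n are exactly the entries labelled L in this table (8 of them).

1, 3, 5, 7, 16, 18, 20, 22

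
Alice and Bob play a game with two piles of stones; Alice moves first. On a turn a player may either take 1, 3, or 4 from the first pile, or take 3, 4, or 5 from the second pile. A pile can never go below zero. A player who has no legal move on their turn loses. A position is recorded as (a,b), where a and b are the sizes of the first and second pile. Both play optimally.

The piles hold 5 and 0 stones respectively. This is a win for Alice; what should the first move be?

Move to (2,0).

Positions with no move are L. A position that does have a move is losing for the player to move precisely when every available move leads to a winning position for the opponent. Fill in the labels:
No move ever increases a pile, so every position that can arise here has a ≤ 5 and b ≤ 0; it is enough to label the cells with 0 ≤ a ≤ 5 and 0 ≤ b ≤ 0.
Every move lowers a or b (never raises either), so fill the grid row by row in increasing a, and left to right within a row: each cell's successors are then already labelled.
      b=0
a=0:    L
a=1:    W
a=2:    L
a=3:    W
a=4:    W
a=5:    W
Cells with no legal move (terminal, hence L): (0,0).
The remaining L cells, each justified by listing all of its moves:
(2,0): L (sole option (1,0)(W) is W)
Every other cell has at least one move into one of the L cells above, so it is W.
From (5,0), the L positions reachable in one move are: (2,0).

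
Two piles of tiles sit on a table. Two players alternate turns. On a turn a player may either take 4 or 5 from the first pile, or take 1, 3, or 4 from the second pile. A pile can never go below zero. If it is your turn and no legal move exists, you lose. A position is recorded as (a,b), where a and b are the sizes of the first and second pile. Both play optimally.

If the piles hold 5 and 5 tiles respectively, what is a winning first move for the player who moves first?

Compute win/loss labels from the base case upward. A position with no move is L. Any other position is W if it can reach an L in one move, else L.
No move ever increases a pile, so every position that can arise here has a ≤ 5 and b ≤ 5; it is enough to label the cells with 0 ≤ a ≤ 5 and 0 ≤ b ≤ 5.
Every move lowers a or b (never raises either), so fill the grid row by row in increasing a, and left to right within a row: each cell's successors are then already labelled.
      b=0  b=1  b=2  b=3  b=4  b=5
a=0:    L    W    L    W    W    W
a=1:    L    W    L    W    W    W
a=2:    L    W    L    W    W    W
a=3:    L    W    L    W    W    W
a=4:    W    L    W    L    W    W
a=5:    W    L    W    L    W    W
Cells with no legal move (terminal, hence L): (0,0), (1,0), (2,0), (3,0).
The remaining L cells, each justified by listing all of its moves:
(0,2): →(0,1)(W) only, which is W, so L
(1,2): →(1,1)(W) only, which is W, so L
(2,2): →(2,1)(W) only, which is W, so L
(3,2): →(3,1)(W) only, which is W, so L
(4,1): →(0,1)(W), (4,0)(W) — all W, so L
(4,3): →(0,3)(W), (4,2)(W), (4,0)(W) — all W, so L
(5,1): →(1,1)(W), (0,1)(W), (5,0)(W) — all W, so L
(5,3): →(1,3)(W), (0,3)(W), (5,2)(W), (5,0)(W) — all W, so L
Every other cell has at least one move into one of the L cells above, so it is W.
From (5,5), the L positions reachable in one move are: (5,1).

Move to (5,1).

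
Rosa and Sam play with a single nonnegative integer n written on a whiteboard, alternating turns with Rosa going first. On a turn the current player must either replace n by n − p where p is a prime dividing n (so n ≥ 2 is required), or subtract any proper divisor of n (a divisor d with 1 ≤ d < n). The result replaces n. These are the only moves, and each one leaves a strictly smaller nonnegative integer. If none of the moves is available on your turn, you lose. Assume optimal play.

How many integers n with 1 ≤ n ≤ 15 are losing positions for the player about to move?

Work bottom-up. With no move the player to move loses. Otherwise the position is W if at least one move leads to an L position for the opponent, and L if every move leads to a W.
n=0: no move → L
n=1: no move → L
n=2: →0(L), so W
n=3: →0(L), so W
n=4: →2(W), 3(W) — all W, so L
n=5: →0(L), so W
n=6: →4(L), so W
n=7: →0(L), so W
n=8: →4(L), so W
n=9: →6(W), 8(W) — all W, so L
n=10: →9(L), so W
n=11: →0(L), so W
n=12: →9(L), so W
n=13: →0(L), so W
n=14: →7(W), 12(W), 13(W) — all W, so L
n=15: →14(L), so W
L entries with 1 ≤ n ≤ 15 (n=0 is outside the asked range and is not counted): n = 1, 4, 9, 14; that makes 4.

4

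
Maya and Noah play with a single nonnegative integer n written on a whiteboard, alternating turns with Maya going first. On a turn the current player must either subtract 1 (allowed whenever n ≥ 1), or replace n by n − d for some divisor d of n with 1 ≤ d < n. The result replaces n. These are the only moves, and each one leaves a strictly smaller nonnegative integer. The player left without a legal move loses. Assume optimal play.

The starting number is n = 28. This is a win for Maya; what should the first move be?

Move to 21.

Compute win/loss labels from the base case upward. A position with no move is L. Any other position is W if it can reach an L in one move, else L.
n=0: no move → L
n=1: W (go to 0, an L position)
n=2: L (sole option 1(W) is W)
n=3: W (go to 2, an L position)
n=4: W (go to 2, an L position)
n=5: L (sole option 4(W) is W)
n=6: W (go to 5, an L position)
n=7: L (sole option 6(W) is W)
n=8: W (go to 7, an L position)
n=9: L (options 6(W), 8(W) are all W)
n=10: W (go to 5, an L position)
n=11: L (sole option 10(W) is W)
n=12: W (go to 9, an L position)
n=13: L (sole option 12(W) is W)
n=14: W (go to 7, an L position)
n=15: L (options 10(W), 12(W), 14(W) are all W)
n=16: W (go to 15, an L position)
n=17: L (sole option 16(W) is W)
n=18: W (go to 9, an L position)
n=19: L (sole option 18(W) is W)
n=20: W (go to 15, an L position)
n=21: L (options 14(W), 18(W), 20(W) are all W)
n=22: W (go to 11, an L position)
n=23: L (sole option 22(W) is W)
n=24: W (go to 21, an L position)
n=25: L (options 20(W), 24(W) are all W)
n=26: W (go to 13, an L position)
n=27: L (options 18(W), 24(W), 26(W) are all W)
n=28: W (go to 21, an L position)
From 28, the L positions reachable in one move are: 21, 27. Any move reaching one of these is winning.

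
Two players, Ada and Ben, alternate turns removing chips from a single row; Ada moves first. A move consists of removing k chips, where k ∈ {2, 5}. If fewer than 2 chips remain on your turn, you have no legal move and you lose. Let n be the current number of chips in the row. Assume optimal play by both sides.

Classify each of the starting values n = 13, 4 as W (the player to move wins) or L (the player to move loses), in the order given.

Compute win/loss labels from the base case upward. A position with no move is L. Any other position is W if it can reach an L in one move, else L.
n=0: no move → L
n=1: no move → L
n=2: reaches L-position 0 → W
n=3: reaches L-position 1 → W
n=4: only reaches 2(W), which is W → L
n=5: reaches L-position 0 → W
n=6: reaches L-position 4 → W
n=7: only reaches 5(W), 2(W), all W → L
n=8: only reaches 6(W), 3(W), all W → L
n=9: reaches L-position 7 → W
n=10: reaches L-position 8 → W
n=11: only reaches 9(W), 6(W), all W → L
n=12: reaches L-position 7 → W
n=13: reaches L-position 11 → W

13: W, 4: L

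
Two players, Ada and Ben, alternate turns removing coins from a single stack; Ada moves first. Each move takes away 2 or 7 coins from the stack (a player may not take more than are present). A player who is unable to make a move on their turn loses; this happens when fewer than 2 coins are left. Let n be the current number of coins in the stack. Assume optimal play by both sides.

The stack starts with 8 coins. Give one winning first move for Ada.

Label each position W (a win for the player to move) or L (a loss). A position with no legal move is L; any other position is W exactly when some move reaches an L, and L when every move reaches a W.
n=0: no move → L
n=1: no move → L
n=2: →0(L), so W
n=3: →1(L), so W
n=4: →2(W) only, which is W, so L
n=5: →3(W) only, which is W, so L
n=6: →4(L), so W
n=7: →5(L), so W
n=8: →1(L), so W
From 8, the L positions reachable in one move are: 1.

Remove 7, leaving 1.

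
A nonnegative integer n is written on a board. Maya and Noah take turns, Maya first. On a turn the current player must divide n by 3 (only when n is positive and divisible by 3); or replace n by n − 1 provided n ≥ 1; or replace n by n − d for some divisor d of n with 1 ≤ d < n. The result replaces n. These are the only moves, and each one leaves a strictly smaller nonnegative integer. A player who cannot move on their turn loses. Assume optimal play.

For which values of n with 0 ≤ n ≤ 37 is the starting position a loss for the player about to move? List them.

0, 2, 5, 7, 9, 11, 13, 16, 19, 23, 25, 28, 31, 34, 37

Build the W/L table. Terminal = L. A non-terminal position is W if it has a move to some L; otherwise it is L.
n=0: no move → L
n=1: can move to 0, which is L ⇒ W
n=2: the only move is to 1(W), a W ⇒ L
n=3: can move to 2, which is L ⇒ W
n=4: can move to 2, which is L ⇒ W
n=5: the only move is to 4(W), a W ⇒ L
n=6: can move to 2, which is L ⇒ W
n=7: the only move is to 6(W), a W ⇒ L
n=8: can move to 7, which is L ⇒ W
n=9: moves to 3(W), 6(W), 8(W); every one is W ⇒ L
n=10: can move to 5, which is L ⇒ W
n=11: the only move is to 10(W), a W ⇒ L
n=12: can move to 9, which is L ⇒ W
n=13: the only move is to 12(W), a W ⇒ L
n=14: can move to 7, which is L ⇒ W
n=15: can move to 5, which is L ⇒ W
n=16: moves to 8(W), 12(W), 14(W), 15(W); every one is W ⇒ L
n=17: can move to 16, which is L ⇒ W
n=18: can move to 9, which is L ⇒ W
n=19: the only move is to 18(W), a W ⇒ L
n=20: can move to 16, which is L ⇒ W
n=21: can move to 7, which is L ⇒ W
n=22: can move to 11, which is L ⇒ W
n=23: the only move is to 22(W), a W ⇒ L
n=24: can move to 16, which is L ⇒ W
n=25: moves to 20(W), 24(W); every one is W ⇒ L
n=26: can move to 13, which is L ⇒ W
n=27: can move to 9, which is L ⇒ W
n=28: moves to 14(W), 21(W), 24(W), 26(W), 27(W); every one is W ⇒ L
n=29: can move to 28, which is L ⇒ W
n=30: can move to 25, which is L ⇒ W
n=31: the only move is to 30(W), a W ⇒ L
n=32: can move to 16, which is L ⇒ W
n=33: can move to 11, which is L ⇒ W
n=34: moves to 17(W), 32(W), 33(W); every one is W ⇒ L
n=35: can move to 28, which is L ⇒ W
n=36: can move to 34, which is L ⇒ W
n=37: the only move is to 36(W), a W ⇒ L
Reading off the rows marked L gives the requested list; there are 15 such values of n.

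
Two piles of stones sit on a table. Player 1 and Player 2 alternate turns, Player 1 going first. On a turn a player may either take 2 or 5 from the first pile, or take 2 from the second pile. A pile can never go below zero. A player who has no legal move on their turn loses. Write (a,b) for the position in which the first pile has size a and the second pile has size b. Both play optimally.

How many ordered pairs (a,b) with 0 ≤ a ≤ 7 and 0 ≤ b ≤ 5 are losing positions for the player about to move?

22

Positions with no move are L. A position that does have a move is losing for the player to move precisely when every available move leads to a winning position for the opponent. Fill in the labels:
Every move lowers a or b (never raises either), so fill the grid row by row in increasing a, and left to right within a row: each cell's successors are then already labelled.
      b=0  b=1  b=2  b=3  b=4  b=5
a=0:    L    L    W    W    L    L
a=1:    L    L    W    W    L    L
a=2:    W    W    L    L    W    W
a=3:    W    W    L    L    W    W
a=4:    L    L    W    W    L    L
a=5:    W    W    W    W    W    W
a=6:    W    W    L    L    W    W
a=7:    L    L    W    W    L    L
Cells with no legal move (terminal, hence L): (0,0), (0,1), (1,0), (1,1).
The remaining L cells, each justified by listing all of its moves:
(0,4): L (sole option (0,2)(W) is W)
(0,5): L (sole option (0,3)(W) is W)
(1,4): L (sole option (1,2)(W) is W)
(1,5): L (sole option (1,3)(W) is W)
(2,2): L (options (0,2)(W), (2,0)(W) are all W)
(2,3): L (options (0,3)(W), (2,1)(W) are all W)
(3,2): L (options (1,2)(W), (3,0)(W) are all W)
(3,3): L (options (1,3)(W), (3,1)(W) are all W)
(4,0): L (sole option (2,0)(W) is W)
(4,1): L (sole option (2,1)(W) is W)
(4,4): L (options (2,4)(W), (4,2)(W) are all W)
(4,5): L (options (2,5)(W), (4,3)(W) are all W)
(6,2): L (options (4,2)(W), (1,2)(W), (6,0)(W) are all W)
(6,3): L (options (4,3)(W), (1,3)(W), (6,1)(W) are all W)
(7,0): L (options (5,0)(W), (2,0)(W) are all W)
(7,1): L (options (5,1)(W), (2,1)(W) are all W)
(7,4): L (options (5,4)(W), (2,4)(W), (7,2)(W) are all W)
(7,5): L (options (5,5)(W), (2,5)(W), (7,3)(W) are all W)
Every other cell has at least one move into one of the L cells above, so it is W.
L cells per row: a=0: 4, a=1: 4, a=2: 2, a=3: 2, a=4: 4, a=5: 0, a=6: 2, a=7: 4; total 22.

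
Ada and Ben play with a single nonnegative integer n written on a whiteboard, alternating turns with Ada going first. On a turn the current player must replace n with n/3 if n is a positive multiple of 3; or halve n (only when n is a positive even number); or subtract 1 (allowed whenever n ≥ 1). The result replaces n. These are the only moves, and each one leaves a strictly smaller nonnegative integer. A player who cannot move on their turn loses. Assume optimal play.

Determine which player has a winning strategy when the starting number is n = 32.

Use the standard recursion: the mover loses at a terminal position; elsewhere, the mover wins exactly when some move hands the opponent an L position.
n=0: no move → L
n=1: can move to 0, which is L ⇒ W
n=2: the only move is to 1(W), a W ⇒ L
n=3: can move to 2, which is L ⇒ W
n=4: can move to 2, which is L ⇒ W
n=5: the only move is to 4(W), a W ⇒ L
n=6: can move to 2, which is L ⇒ W
n=7: the only move is to 6(W), a W ⇒ L
n=8: can move to 7, which is L ⇒ W
n=9: moves to 3(W), 8(W); every one is W ⇒ L
n=10: can move to 5, which is L ⇒ W
n=11: the only move is to 10(W), a W ⇒ L
n=12: can move to 11, which is L ⇒ W
n=13: the only move is to 12(W), a W ⇒ L
n=14: can move to 7, which is L ⇒ W
n=15: can move to 5, which is L ⇒ W
n=16: moves to 8(W), 15(W); every one is W ⇒ L
n=17: can move to 16, which is L ⇒ W
n=18: can move to 9, which is L ⇒ W
n=19: the only move is to 18(W), a W ⇒ L
n=20: can move to 19, which is L ⇒ W
n=21: can move to 7, which is L ⇒ W
n=22: can move to 11, which is L ⇒ W
n=23: the only move is to 22(W), a W ⇒ L
n=24: can move to 23, which is L ⇒ W
n=25: the only move is to 24(W), a W ⇒ L
n=26: can move to 13, which is L ⇒ W
n=27: can move to 9, which is L ⇒ W
n=28: moves to 14(W), 27(W); every one is W ⇒ L
n=29: can move to 28, which is L ⇒ W
n=30: moves to 10(W), 15(W), 29(W); every one is W ⇒ L
n=31: can move to 30, which is L ⇒ W
n=32: can move to 16, which is L ⇒ W
The starting position 32 is W: Ada should move to 16, handing over an L position.

Ada wins.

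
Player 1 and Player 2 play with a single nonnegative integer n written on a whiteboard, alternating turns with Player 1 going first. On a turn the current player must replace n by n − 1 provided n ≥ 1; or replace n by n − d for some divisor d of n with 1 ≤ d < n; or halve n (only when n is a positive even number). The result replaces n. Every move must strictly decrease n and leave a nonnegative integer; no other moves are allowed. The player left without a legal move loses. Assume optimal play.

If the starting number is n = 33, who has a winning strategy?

Player 2 wins.

Label each position W (a win for the player to move) or L (a loss). A position with no legal move is L; any other position is W exactly when some move reaches an L, and L when every move reaches a W.
n=0: no move → L
n=1: W (go to 0, an L position)
n=2: L (sole option 1(W) is W)
n=3: W (go to 2, an L position)
n=4: W (go to 2, an L position)
n=5: L (sole option 4(W) is W)
n=6: W (go to 5, an L position)
n=7: L (sole option 6(W) is W)
n=8: W (go to 7, an L position)
n=9: L (options 6(W), 8(W) are all W)
n=10: W (go to 5, an L position)
n=11: L (sole option 10(W) is W)
n=12: W (go to 9, an L position)
n=13: L (sole option 12(W) is W)
n=14: W (go to 7, an L position)
n=15: L (options 10(W), 12(W), 14(W) are all W)
n=16: W (go to 15, an L position)
n=17: L (sole option 16(W) is W)
n=18: W (go to 9, an L position)
n=19: L (sole option 18(W) is W)
n=20: W (go to 15, an L position)
n=21: L (options 14(W), 18(W), 20(W) are all W)
n=22: W (go to 11, an L position)
n=23: L (sole option 22(W) is W)
n=24: W (go to 21, an L position)
n=25: L (options 20(W), 24(W) are all W)
n=26: W (go to 13, an L position)
n=27: L (options 18(W), 24(W), 26(W) are all W)
n=28: W (go to 21, an L position)
n=29: L (sole option 28(W) is W)
n=30: W (go to 15, an L position)
n=31: L (sole option 30(W) is W)
n=32: W (go to 31, an L position)
n=33: L (options 22(W), 30(W), 32(W) are all W)
The starting position 33 is L: whatever Player 1 does, the opponent receives a W position.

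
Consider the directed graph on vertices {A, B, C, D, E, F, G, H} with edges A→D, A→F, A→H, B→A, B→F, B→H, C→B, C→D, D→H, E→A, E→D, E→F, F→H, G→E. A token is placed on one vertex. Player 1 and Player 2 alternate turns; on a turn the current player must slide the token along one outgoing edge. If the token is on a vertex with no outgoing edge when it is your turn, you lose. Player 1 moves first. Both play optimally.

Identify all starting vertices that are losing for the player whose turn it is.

C, E, H

Use the standard recursion: the mover loses at a terminal position; elsewhere, the mover wins exactly when some move hands the opponent an L position.
Every edge goes from a vertex to one that appears earlier in the order H, F, D, A, B, E, G, C, so processing vertices in that order labels each vertex after all of its successors.
H: no outgoing edge → L
F: →H(L), so W
D: →H(L), so W
A: →H(L), so W
B: →H(L), so W
E: →A(W), D(W), F(W) — all W, so L
G: →E(L), so W
C: →B(W), D(W) — all W, so L
Reading off the rows marked L gives the requested list; there are 3 such vertices.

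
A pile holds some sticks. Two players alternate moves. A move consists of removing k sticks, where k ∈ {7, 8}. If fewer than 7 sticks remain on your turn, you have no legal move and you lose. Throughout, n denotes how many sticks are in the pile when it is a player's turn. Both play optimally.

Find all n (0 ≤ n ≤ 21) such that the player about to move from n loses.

0, 1, 2, 3, 4, 5, 6, 15, 16, 17, 18, 19, 20, 21

Label each position W (a win for the player to move) or L (a loss). A position with no legal move is L; any other position is W exactly when some move reaches an L, and L when every move reaches a W.
n=0: no move → L
n=1: no move → L
n=2: no move → L
n=3: no move → L
n=4: no move → L
n=5: no move → L
n=6: no move → L
n=7: reaches L-position 0 → W
n=8: reaches L-position 1 → W
n=9: reaches L-position 2 → W
n=10: reaches L-position 3 → W
n=11: reaches L-position 4 → W
n=12: reaches L-position 5 → W
n=13: reaches L-position 6 → W
n=14: reaches L-position 6 → W
n=15: only reaches 8(W), 7(W), all W → L
n=16: only reaches 9(W), 8(W), all W → L
n=17: only reaches 10(W), 9(W), all W → L
n=18: only reaches 11(W), 10(W), all W → L
n=19: only reaches 12(W), 11(W), all W → L
n=20: only reaches 13(W), 12(W), all W → L
n=21: only reaches 14(W), 13(W), all W → L
The losing starting values of n are exactly the entries labelled L in this table (14 of them).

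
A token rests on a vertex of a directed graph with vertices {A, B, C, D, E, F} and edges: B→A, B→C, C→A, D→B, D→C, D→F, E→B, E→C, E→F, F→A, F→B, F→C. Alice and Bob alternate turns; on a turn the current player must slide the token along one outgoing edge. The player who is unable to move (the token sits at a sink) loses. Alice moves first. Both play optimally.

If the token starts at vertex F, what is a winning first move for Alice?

Move to A.

Label each position W (a win for the player to move) or L (a loss). A position with no legal move is L; any other position is W exactly when some move reaches an L, and L when every move reaches a W.
Every edge goes from a vertex to one that appears earlier in the order A, C, B, F, D, E, so processing vertices in that order labels each vertex after all of its successors.
A: no outgoing edge → L
C: reaches L-position A → W
B: reaches L-position A → W
F: reaches L-position A → W
D: only reaches F(W), B(W), C(W), all W → L
E: only reaches F(W), B(W), C(W), all W → L
From F, the L positions reachable in one move are: A.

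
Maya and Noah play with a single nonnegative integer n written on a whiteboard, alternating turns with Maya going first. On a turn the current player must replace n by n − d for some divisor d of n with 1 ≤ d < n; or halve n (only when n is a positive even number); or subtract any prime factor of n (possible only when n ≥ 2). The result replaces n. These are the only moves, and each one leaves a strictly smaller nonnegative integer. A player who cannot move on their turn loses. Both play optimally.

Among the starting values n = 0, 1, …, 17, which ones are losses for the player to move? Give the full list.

0, 1, 4, 9, 14

Classify positions by backward induction: terminal positions (no move available) are L. From any other position, the mover wins iff some move reaches an L.
n=0: no move → L
n=1: no move → L
n=2: reaches L-position 0 → W
n=3: reaches L-position 0 → W
n=4: only reaches 2(W), 3(W), all W → L
n=5: reaches L-position 0 → W
n=6: reaches L-position 4 → W
n=7: reaches L-position 0 → W
n=8: reaches L-position 4 → W
n=9: only reaches 6(W), 8(W), all W → L
n=10: reaches L-position 9 → W
n=11: reaches L-position 0 → W
n=12: reaches L-position 9 → W
n=13: reaches L-position 0 → W
n=14: only reaches 7(W), 12(W), 13(W), all W → L
n=15: reaches L-position 14 → W
n=16: reaches L-position 14 → W
n=17: reaches L-position 0 → W
Reading off the rows marked L gives the requested list; there are 5 such values of n.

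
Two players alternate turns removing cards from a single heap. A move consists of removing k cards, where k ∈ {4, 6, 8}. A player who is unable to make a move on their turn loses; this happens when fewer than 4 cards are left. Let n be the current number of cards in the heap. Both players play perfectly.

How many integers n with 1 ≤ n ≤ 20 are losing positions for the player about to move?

Build the W/L table. Terminal = L. A non-terminal position is W if it has a move to some L; otherwise it is L.
n=0: no move → L
n=1: no move → L
n=2: no move → L
n=3: no move → L
n=4: W (go to 0, an L position)
n=5: W (go to 1, an L position)
n=6: W (go to 2, an L position)
n=7: W (go to 3, an L position)
n=8: W (go to 2, an L position)
n=9: W (go to 3, an L position)
n=10: W (go to 2, an L position)
n=11: W (go to 3, an L position)
n=12: L (options 8(W), 6(W), 4(W) are all W)
n=13: L (options 9(W), 7(W), 5(W) are all W)
n=14: L (options 10(W), 8(W), 6(W) are all W)
n=15: L (options 11(W), 9(W), 7(W) are all W)
n=16: W (go to 12, an L position)
n=17: W (go to 13, an L position)
n=18: W (go to 14, an L position)
n=19: W (go to 15, an L position)
n=20: W (go to 14, an L position)
L entries with 1 ≤ n ≤ 20 (n=0 is outside the asked range and is not counted): n = 1, 2, 3, 12, 13, 14, 15; that makes 7.

7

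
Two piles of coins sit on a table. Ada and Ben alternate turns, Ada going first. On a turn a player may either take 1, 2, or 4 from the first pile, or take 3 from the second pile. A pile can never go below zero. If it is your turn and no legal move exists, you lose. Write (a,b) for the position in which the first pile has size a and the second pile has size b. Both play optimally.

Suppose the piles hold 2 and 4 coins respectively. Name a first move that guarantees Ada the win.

Label each position W (a win for the player to move) or L (a loss). A position with no legal move is L; any other position is W exactly when some move reaches an L, and L when every move reaches a W.
No move ever increases a pile, so every position that can arise here has a ≤ 2 and b ≤ 4; it is enough to label the cells with 0 ≤ a ≤ 2 and 0 ≤ b ≤ 4.
Every move lowers a or b (never raises either), so fill the grid row by row in increasing a, and left to right within a row: each cell's successors are then already labelled.
      b=0  b=1  b=2  b=3  b=4
a=0:    L    L    L    W    W
a=1:    W    W    W    L    L
a=2:    W    W    W    W    W
Cells with no legal move (terminal, hence L): (0,0), (0,1), (0,2).
The remaining L cells, each justified by listing all of its moves:
(1,3): L (options (0,3)(W), (1,0)(W) are all W)
(1,4): L (options (0,4)(W), (1,1)(W) are all W)
Every other cell has at least one move into one of the L cells above, so it is W.
From (2,4), the L positions reachable in one move are: (1,4).

Move to (1,4).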